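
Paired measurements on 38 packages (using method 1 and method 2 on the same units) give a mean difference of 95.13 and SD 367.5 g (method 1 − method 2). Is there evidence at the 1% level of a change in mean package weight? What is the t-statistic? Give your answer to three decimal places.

H0: μ_d = 0; H1: μ_d ≠ 0 (paired t-test on the differences, two-sided).
t = d̄/(s_d/√n) = 95.13/(367.5/√38) = 1.596
df = n − 1 = 37
Two-sided p-value ≈ 0.119
Since p ≈ 0.119 > α = 0.01, fail to reject H0; the evidence is not statistically significant.

1.596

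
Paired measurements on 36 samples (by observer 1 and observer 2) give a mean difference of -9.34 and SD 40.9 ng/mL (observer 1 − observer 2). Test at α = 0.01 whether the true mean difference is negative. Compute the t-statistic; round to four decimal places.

-1.3702

H0: μ_d = 0; H1: μ_d < 0 (paired t-test on the differences, left-tailed).
t = d̄/(s_d/√n) = -9.34/(40.9/√36) = -1.3702
df = n − 1 = 35
p-value = P(T ≤ -1.3702) ≈ 0.0897
Since p ≈ 0.0897 > α = 0.01, fail to reject H0; the data do not provide sufficient evidence against H0.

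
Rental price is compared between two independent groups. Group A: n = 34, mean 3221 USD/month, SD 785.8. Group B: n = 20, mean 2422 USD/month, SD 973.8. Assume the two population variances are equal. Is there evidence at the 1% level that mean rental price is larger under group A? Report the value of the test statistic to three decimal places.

3.300

Let group 1 = group A, group 2 = group B. H0: μ_1 = μ_2; H1: μ_1 > μ_2 (two-sample pooled-variance t-test, right-tailed).
s_p² = [(34−1)·785.8² + (20−1)·973.8²]/(34+20−2) = 738353
t = (3221 − 2422)/√[738353·(1/34 + 1/20)] = 3.300
df = n₁ + n₂ − 2 = 52
p-value = P(T ≥ 3.300) ≈ 0.0009
Since p ≈ 0.0009 < α = 0.01, reject H0; the evidence is statistically significant.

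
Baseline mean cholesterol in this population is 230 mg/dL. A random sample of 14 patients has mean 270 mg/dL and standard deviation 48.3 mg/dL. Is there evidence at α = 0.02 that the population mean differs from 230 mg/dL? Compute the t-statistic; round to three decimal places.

H0: μ = 230; H1: μ ≠ 230 (one-sample t-test, two-sided).
t = (x̄ − μ₀)/(s/√n) = (270 − 230)/(48.3/√14) = 3.099
df = n − 1 = 13
Two-sided p-value ≈ 0.008
Since p ≈ 0.008 < α = 0.02, reject H0; the evidence is statistically significant.

3.099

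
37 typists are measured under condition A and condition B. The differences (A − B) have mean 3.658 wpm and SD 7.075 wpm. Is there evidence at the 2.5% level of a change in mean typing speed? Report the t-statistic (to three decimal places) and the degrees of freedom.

t = 3.145, df = 36

H0: μ_d = 0; H1: μ_d ≠ 0 (paired t-test on the differences, two-sided).
t = d̄/(s_d/√n) = 3.658/(7.075/√37) = 3.145
df = n − 1 = 36
Two-sided p-value ≈ 0.003
Since p ≈ 0.003 < α = 0.025, reject H0; the evidence is statistically significant.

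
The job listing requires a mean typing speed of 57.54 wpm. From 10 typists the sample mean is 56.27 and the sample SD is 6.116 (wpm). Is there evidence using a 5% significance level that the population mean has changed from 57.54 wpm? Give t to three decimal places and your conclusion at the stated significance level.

t = -0.657; fail to reject H0

H0: μ = 57.54; H1: μ ≠ 57.54 (one-sample t-test, two-sided).
t = (x̄ − μ₀)/(s/√n) = (56.27 − 57.54)/(6.116/√10) = -0.657
df = n − 1 = 9
Two-sided p-value ≈ 0.528
Since p ≈ 0.528 > α = 0.05, fail to reject H0; the data do not provide sufficient evidence against H0.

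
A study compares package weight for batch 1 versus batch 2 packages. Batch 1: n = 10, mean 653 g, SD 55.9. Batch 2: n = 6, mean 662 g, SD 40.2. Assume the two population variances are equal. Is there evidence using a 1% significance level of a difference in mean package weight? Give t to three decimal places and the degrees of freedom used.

t = -0.343, df = 14

Let group 1 = batch 1, group 2 = batch 2. H0: μ_1 = μ_2; H1: μ_1 ≠ μ_2 (two-sample pooled-variance t-test, two-sided).
s_p² = [(10−1)·55.9² + (6−1)·40.2²]/(10+6−2) = 2585.96
t = (653 − 662)/√[2585.96·(1/10 + 1/6)] = -0.343
df = n₁ + n₂ − 2 = 14
Two-sided p-value ≈ 0.737
Since p ≈ 0.737 > α = 0.01, fail to reject H0; the evidence is not statistically significant.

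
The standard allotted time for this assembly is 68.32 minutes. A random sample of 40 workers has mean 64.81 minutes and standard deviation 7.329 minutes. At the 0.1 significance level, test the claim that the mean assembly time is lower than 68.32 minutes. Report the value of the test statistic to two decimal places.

-3.03

H0: μ = 68.32; H1: μ < 68.32 (one-sample t-test, left-tailed).
t = (x̄ − μ₀)/(s/√n) = (64.81 − 68.32)/(7.329/√40) = -3.03
df = n − 1 = 39
p-value = P(T ≤ -3.03) ≈ 0.002
Since p ≈ 0.002 < α = 0.1, reject H0; the evidence is statistically significant.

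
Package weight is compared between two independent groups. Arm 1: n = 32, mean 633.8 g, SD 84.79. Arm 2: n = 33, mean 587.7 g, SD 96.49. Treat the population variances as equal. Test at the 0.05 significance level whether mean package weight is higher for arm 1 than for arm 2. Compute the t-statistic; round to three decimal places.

Let group 1 = arm 1, group 2 = arm 2. H0: μ_1 = μ_2; H1: μ_1 > μ_2 (two-sample pooled-variance t-test, right-tailed).
s_p² = [(32−1)·84.79² + (33−1)·96.49²]/(32+33−2) = 8266.67
t = (633.8 − 587.7)/√[8266.67·(1/32 + 1/33)] = 2.044
df = n₁ + n₂ − 2 = 63
p-value = P(T ≥ 2.044) ≈ 0.023
Since p ≈ 0.023 < α = 0.05, reject H0; the data support H1.

2.044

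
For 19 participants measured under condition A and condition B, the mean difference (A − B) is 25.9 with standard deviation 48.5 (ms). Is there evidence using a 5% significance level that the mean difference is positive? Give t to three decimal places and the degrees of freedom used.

H0: μ_d = 0; H1: μ_d > 0 (paired t-test on the differences, right-tailed).
t = d̄/(s_d/√n) = 25.9/(48.5/√19) = 2.328
df = n − 1 = 18
p-value = P(T ≥ 2.328) ≈ 0.0159
Since p ≈ 0.0159 < α = 0.05, reject H0; the evidence is statistically significant.

t = 2.328, df = 18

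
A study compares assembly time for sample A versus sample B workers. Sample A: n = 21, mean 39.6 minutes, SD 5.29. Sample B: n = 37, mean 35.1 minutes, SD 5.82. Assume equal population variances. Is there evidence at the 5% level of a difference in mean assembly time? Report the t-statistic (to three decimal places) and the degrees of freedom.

t = 2.922, df = 56

Let group 1 = sample A, group 2 = sample B. H0: μ_1 = μ_2; H1: μ_1 ≠ μ_2 (two-sample pooled-variance t-test, two-sided).
s_p² = [(21−1)·5.29² + (37−1)·5.82²]/(21+37−2) = 31.7694
t = (39.6 − 35.1)/√[31.7694·(1/21 + 1/37)] = 2.922
df = n₁ + n₂ − 2 = 56
Two-sided p-value ≈ 0.0050
Since p ≈ 0.0050 < α = 0.05, reject H0; the data support H1.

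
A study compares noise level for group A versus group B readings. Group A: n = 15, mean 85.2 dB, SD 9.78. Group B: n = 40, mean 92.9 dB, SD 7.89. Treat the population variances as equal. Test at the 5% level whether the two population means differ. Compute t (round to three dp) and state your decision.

t = -3.017; reject H0

Let group 1 = group A, group 2 = group B. H0: μ_1 = μ_2; H1: μ_1 ≠ μ_2 (two-sample pooled-variance t-test, two-sided).
s_p² = [(15−1)·9.78² + (40−1)·7.89²]/(15+40−2) = 71.0738
t = (85.2 − 92.9)/√[71.0738·(1/15 + 1/40)] = -3.017
df = n₁ + n₂ − 2 = 53
Two-sided p-value ≈ 0.004
Since p ≈ 0.004 < α = 0.05, reject H0; the evidence is statistically significant.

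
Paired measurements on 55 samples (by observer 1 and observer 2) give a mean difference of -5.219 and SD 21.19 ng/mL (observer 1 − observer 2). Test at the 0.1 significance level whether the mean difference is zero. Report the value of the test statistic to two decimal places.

-1.83

H0: μ_d = 0; H1: μ_d ≠ 0 (paired t-test on the differences, two-sided).
t = d̄/(s_d/√n) = -5.219/(21.19/√55) = -1.83
df = n − 1 = 54
Two-sided p-value ≈ 0.073
Since p ≈ 0.073 < α = 0.1, reject H0; the evidence is statistically significant.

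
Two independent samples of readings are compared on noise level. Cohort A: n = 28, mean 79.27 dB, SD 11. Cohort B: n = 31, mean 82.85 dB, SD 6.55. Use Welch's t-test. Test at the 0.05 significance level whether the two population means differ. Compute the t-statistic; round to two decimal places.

-1.50

Let group 1 = cohort A, group 2 = cohort B. H0: μ_1 = μ_2; H1: μ_1 ≠ μ_2 (Welch's two-sample t-test, two-sided).
t = (x̄_1 − x̄_2)/√(s_1²/n_1 + s_2²/n_2) = (79.27 − 82.85)/√(11²/28 + 6.55²/31) = -1.50
Welch–Satterthwaite df ≈ 43.09
Two-sided p-value ≈ 0.141
Since p ≈ 0.141 > α = 0.05, fail to reject H0; the evidence is not statistically significant.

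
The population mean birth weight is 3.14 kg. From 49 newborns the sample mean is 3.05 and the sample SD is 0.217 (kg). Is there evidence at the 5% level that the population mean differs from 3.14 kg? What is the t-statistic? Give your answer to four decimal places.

-2.9032

H0: μ = 3.14; H1: μ ≠ 3.14 (one-sample t-test, two-sided).
t = (x̄ − μ₀)/(s/√n) = (3.05 − 3.14)/(0.217/√49) = -2.9032
df = n − 1 = 48
Two-sided p-value ≈ 0.0056
Since p ≈ 0.0056 < α = 0.05, reject H0; the data support H1.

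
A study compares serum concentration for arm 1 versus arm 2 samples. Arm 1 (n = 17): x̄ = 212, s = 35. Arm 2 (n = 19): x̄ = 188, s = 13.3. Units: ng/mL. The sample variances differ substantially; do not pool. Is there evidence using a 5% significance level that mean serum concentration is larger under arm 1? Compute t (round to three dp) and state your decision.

t = 2.661; reject H0

Let group 1 = arm 1, group 2 = arm 2. H0: μ_1 = μ_2; H1: μ_1 > μ_2 (Welch's two-sample t-test, right-tailed).
t = (x̄_1 − x̄_2)/√(s_1²/n_1 + s_2²/n_2) = (212 − 188)/√(35²/17 + 13.3²/19) = 2.661
Welch–Satterthwaite df ≈ 20.10
p-value = P(T ≥ 2.661) ≈ 0.007
Since p ≈ 0.007 < α = 0.05, reject H0; the data support H1.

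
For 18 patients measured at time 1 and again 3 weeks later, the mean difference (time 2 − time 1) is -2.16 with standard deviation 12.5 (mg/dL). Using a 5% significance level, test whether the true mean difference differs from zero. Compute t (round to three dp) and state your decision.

t = -0.733; fail to reject H0

H0: μ_d = 0; H1: μ_d ≠ 0 (paired t-test on the differences, two-sided).
t = d̄/(s_d/√n) = -2.16/(12.5/√18) = -0.733
df = n − 1 = 17
Two-sided p-value ≈ 0.473
Since p ≈ 0.473 > α = 0.05, fail to reject H0; the data do not provide sufficient evidence against H0.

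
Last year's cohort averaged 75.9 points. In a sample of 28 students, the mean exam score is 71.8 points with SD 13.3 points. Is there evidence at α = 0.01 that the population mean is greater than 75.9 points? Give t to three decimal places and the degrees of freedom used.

t = -1.631, df = 27

H0: μ = 75.9; H1: μ > 75.9 (one-sample t-test, right-tailed).
t = (x̄ − μ₀)/(s/√n) = (71.8 − 75.9)/(13.3/√28) = -1.631
df = n − 1 = 27
p-value = P(T ≥ -1.631) ≈ 0.9428
Since p ≈ 0.9428 > α = 0.01, fail to reject H0; the data do not provide sufficient evidence against H0.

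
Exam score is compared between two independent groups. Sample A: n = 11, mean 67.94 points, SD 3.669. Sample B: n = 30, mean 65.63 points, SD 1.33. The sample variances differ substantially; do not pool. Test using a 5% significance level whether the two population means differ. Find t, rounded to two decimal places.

Let group 1 = sample A, group 2 = sample B. H0: μ_1 = μ_2; H1: μ_1 ≠ μ_2 (Welch's two-sample t-test, two-sided).
t = (x̄_1 − x̄_2)/√(s_1²/n_1 + s_2²/n_2) = (67.94 − 65.63)/√(3.669²/11 + 1.33²/30) = 2.04
Welch–Satterthwaite df ≈ 10.98
Two-sided p-value ≈ 0.066
Since p ≈ 0.066 > α = 0.05, fail to reject H0; the data do not provide sufficient evidence against H0.

2.04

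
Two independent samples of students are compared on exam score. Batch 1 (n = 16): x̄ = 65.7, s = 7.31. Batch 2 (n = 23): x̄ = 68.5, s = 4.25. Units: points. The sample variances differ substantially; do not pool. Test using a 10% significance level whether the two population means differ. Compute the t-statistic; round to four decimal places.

Let group 1 = batch 1, group 2 = batch 2. H0: μ_1 = μ_2; H1: μ_1 ≠ μ_2 (Welch's two-sample t-test, two-sided).
t = (x̄_1 − x̄_2)/√(s_1²/n_1 + s_2²/n_2) = (65.7 − 68.5)/√(7.31²/16 + 4.25²/23) = -1.3786
Welch–Satterthwaite df ≈ 22.05
Two-sided p-value ≈ 0.1818
Since p ≈ 0.1818 > α = 0.1, fail to reject H0; the data do not provide sufficient evidence against H0.

-1.3786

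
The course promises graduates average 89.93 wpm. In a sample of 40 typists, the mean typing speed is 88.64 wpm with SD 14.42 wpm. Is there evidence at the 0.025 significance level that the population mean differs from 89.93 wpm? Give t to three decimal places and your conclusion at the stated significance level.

t = -0.566; fail to reject H0

H0: μ = 89.93; H1: μ ≠ 89.93 (one-sample t-test, two-sided).
t = (x̄ − μ₀)/(s/√n) = (88.64 − 89.93)/(14.42/√40) = -0.566
df = n − 1 = 39
Two-sided p-value ≈ 0.5748
Since p ≈ 0.5748 > α = 0.025, fail to reject H0; the evidence is not statistically significant.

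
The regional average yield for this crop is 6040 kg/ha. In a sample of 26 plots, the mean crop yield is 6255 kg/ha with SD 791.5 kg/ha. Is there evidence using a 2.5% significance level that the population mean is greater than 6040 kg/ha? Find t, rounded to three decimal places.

H0: μ = 6040; H1: μ > 6040 (one-sample t-test, right-tailed).
t = (x̄ − μ₀)/(s/√n) = (6255 − 6040)/(791.5/√26) = 1.385
df = n − 1 = 25
p-value = P(T ≥ 1.385) ≈ 0.089
Since p ≈ 0.089 > α = 0.025, fail to reject H0; the data do not provide sufficient evidence against H0.

1.385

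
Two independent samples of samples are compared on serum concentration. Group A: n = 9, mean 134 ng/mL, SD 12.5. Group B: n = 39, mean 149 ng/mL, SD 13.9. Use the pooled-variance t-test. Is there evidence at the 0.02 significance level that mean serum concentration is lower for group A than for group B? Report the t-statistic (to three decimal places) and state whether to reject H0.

Let group 1 = group A, group 2 = group B. H0: μ_1 = μ_2; H1: μ_1 < μ_2 (two-sample pooled-variance t-test, left-tailed).
s_p² = [(9−1)·12.5² + (39−1)·13.9²]/(9+39−2) = 186.782
t = (134 − 149)/√[186.782·(1/9 + 1/39)] = -2.968
df = n₁ + n₂ − 2 = 46
p-value = P(T ≤ -2.968) ≈ 0.0024
Since p ≈ 0.0024 < α = 0.02, reject H0; the evidence is statistically significant.

t = -2.968; reject H0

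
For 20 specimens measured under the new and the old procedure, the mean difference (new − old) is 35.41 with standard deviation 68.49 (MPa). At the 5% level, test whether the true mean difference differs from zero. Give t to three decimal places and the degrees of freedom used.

t = 2.312, df = 19

H0: μ_d = 0; H1: μ_d ≠ 0 (paired t-test on the differences, two-sided).
t = d̄/(s_d/√n) = 35.41/(68.49/√20) = 2.312
df = n − 1 = 19
Two-sided p-value ≈ 0.032
Since p ≈ 0.032 < α = 0.05, reject H0; the evidence is statistically significant.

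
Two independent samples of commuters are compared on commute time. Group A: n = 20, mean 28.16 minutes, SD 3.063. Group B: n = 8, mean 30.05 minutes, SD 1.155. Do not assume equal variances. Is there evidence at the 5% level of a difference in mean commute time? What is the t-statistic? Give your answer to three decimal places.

Let group 1 = group A, group 2 = group B. H0: μ_1 = μ_2; H1: μ_1 ≠ μ_2 (Welch's two-sample t-test, two-sided).
t = (x̄_1 − x̄_2)/√(s_1²/n_1 + s_2²/n_2) = (28.16 − 30.05)/√(3.063²/20 + 1.155²/8) = -2.370
Welch–Satterthwaite df ≈ 25.99
Two-sided p-value ≈ 0.025
Since p ≈ 0.025 < α = 0.05, reject H0; the data support H1.

-2.370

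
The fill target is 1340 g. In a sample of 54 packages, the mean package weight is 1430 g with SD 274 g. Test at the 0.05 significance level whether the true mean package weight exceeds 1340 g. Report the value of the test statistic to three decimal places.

H0: μ = 1340; H1: μ > 1340 (one-sample t-test, right-tailed).
t = (x̄ − μ₀)/(s/√n) = (1430 − 1340)/(274/√54) = 2.414
df = n − 1 = 53
p-value = P(T ≥ 2.414) ≈ 0.0096
Since p ≈ 0.0096 < α = 0.05, reject H0; the evidence is statistically significant.

2.414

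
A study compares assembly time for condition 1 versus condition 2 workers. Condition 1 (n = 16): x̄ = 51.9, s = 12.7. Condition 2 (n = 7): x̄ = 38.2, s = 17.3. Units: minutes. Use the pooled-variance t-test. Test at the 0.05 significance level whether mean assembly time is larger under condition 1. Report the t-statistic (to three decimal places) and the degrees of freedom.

t = 2.134, df = 21

Let group 1 = condition 1, group 2 = condition 2. H0: μ_1 = μ_2; H1: μ_1 > μ_2 (two-sample pooled-variance t-test, right-tailed).
s_p² = [(16−1)·12.7² + (7−1)·17.3²]/(16+7−2) = 200.719
t = (51.9 − 38.2)/√[200.719·(1/16 + 1/7)] = 2.134
df = n₁ + n₂ − 2 = 21
p-value = P(T ≥ 2.134) ≈ 0.022
Since p ≈ 0.022 < α = 0.05, reject H0; the data support H1.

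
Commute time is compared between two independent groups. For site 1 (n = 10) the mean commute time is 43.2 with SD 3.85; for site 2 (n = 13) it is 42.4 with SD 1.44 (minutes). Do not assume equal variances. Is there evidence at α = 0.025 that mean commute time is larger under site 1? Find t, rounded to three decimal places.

0.624

Let group 1 = site 1, group 2 = site 2. H0: μ_1 = μ_2; H1: μ_1 > μ_2 (Welch's two-sample t-test, right-tailed).
t = (x̄_1 − x̄_2)/√(s_1²/n_1 + s_2²/n_2) = (43.2 − 42.4)/√(3.85²/10 + 1.44²/13) = 0.624
Welch–Satterthwaite df ≈ 10.95
p-value = P(T ≥ 0.624) ≈ 0.2726
Since p ≈ 0.2726 > α = 0.025, fail to reject H0; the data do not provide sufficient evidence against H0.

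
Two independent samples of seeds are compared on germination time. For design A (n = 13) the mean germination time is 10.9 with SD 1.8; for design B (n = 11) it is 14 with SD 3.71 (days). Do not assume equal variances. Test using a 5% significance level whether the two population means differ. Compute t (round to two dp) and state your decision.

Let group 1 = design A, group 2 = design B. H0: μ_1 = μ_2; H1: μ_1 ≠ μ_2 (Welch's two-sample t-test, two-sided).
t = (x̄_1 − x̄_2)/√(s_1²/n_1 + s_2²/n_2) = (10.9 − 14)/√(1.8²/13 + 3.71²/11) = -2.53
Welch–Satterthwaite df ≈ 13.92
Two-sided p-value ≈ 0.024
Since p ≈ 0.024 < α = 0.05, reject H0; the evidence is statistically significant.

t = -2.53; reject H0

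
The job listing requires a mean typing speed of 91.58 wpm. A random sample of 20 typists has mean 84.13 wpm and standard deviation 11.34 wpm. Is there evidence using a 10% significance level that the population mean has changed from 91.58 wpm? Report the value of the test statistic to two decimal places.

-2.94

H0: μ = 91.58; H1: μ ≠ 91.58 (one-sample t-test, two-sided).
t = (x̄ − μ₀)/(s/√n) = (84.13 − 91.58)/(11.34/√20) = -2.94
df = n − 1 = 19
Two-sided p-value ≈ 0.008
Since p ≈ 0.008 < α = 0.1, reject H0; the data support H1.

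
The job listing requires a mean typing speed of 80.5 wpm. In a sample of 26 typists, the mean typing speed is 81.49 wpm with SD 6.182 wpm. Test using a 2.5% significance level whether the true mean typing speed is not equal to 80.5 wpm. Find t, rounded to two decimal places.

H0: μ = 80.5; H1: μ ≠ 80.5 (one-sample t-test, two-sided).
t = (x̄ − μ₀)/(s/√n) = (81.49 − 80.5)/(6.182/√26) = 0.82
df = n − 1 = 25
Two-sided p-value ≈ 0.4219
Since p ≈ 0.4219 > α = 0.025, fail to reject H0; the evidence is not statistically significant.

0.82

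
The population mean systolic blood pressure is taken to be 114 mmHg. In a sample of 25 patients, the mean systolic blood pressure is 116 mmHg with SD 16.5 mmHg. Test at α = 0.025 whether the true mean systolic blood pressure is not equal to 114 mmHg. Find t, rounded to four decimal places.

0.6061

H0: μ = 114; H1: μ ≠ 114 (one-sample t-test, two-sided).
t = (x̄ − μ₀)/(s/√n) = (116 − 114)/(16.5/√25) = 0.6061
df = n − 1 = 24
Two-sided p-value ≈ 0.550
Since p ≈ 0.550 > α = 0.025, fail to reject H0; the evidence is not statistically significant.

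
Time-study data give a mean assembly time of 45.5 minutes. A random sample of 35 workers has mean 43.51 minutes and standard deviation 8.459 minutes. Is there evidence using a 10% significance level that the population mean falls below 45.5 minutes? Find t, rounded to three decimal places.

-1.392

H0: μ = 45.5; H1: μ < 45.5 (one-sample t-test, left-tailed).
t = (x̄ − μ₀)/(s/√n) = (43.51 − 45.5)/(8.459/√35) = -1.392
df = n − 1 = 34
p-value = P(T ≤ -1.392) ≈ 0.0865
Since p ≈ 0.0865 < α = 0.1, reject H0; the evidence is statistically significant.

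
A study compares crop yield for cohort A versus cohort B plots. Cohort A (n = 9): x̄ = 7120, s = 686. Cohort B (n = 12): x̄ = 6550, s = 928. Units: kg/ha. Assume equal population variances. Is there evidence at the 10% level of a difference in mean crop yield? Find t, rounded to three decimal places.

1.549

Let group 1 = cohort A, group 2 = cohort B. H0: μ_1 = μ_2; H1: μ_1 ≠ μ_2 (two-sample pooled-variance t-test, two-sided).
s_p² = [(9−1)·686² + (12−1)·928²]/(9+12−2) = 696726
t = (7120 − 6550)/√[696726·(1/9 + 1/12)] = 1.549
df = n₁ + n₂ − 2 = 19
Two-sided p-value ≈ 0.138
Since p ≈ 0.138 > α = 0.1, fail to reject H0; the evidence is not statistically significant.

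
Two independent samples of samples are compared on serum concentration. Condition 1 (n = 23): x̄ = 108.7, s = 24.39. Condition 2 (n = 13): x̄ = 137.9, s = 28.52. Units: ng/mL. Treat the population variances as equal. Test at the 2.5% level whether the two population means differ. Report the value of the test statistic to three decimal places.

Let group 1 = condition 1, group 2 = condition 2. H0: μ_1 = μ_2; H1: μ_1 ≠ μ_2 (two-sample pooled-variance t-test, two-sided).
s_p² = [(23−1)·24.39² + (13−1)·28.52²]/(23+13−2) = 671.996
t = (108.7 − 137.9)/√[671.996·(1/23 + 1/13)] = -3.246
df = n₁ + n₂ − 2 = 34
Two-sided p-value ≈ 0.0026
Since p ≈ 0.0026 < α = 0.025, reject H0; the data support H1.

-3.246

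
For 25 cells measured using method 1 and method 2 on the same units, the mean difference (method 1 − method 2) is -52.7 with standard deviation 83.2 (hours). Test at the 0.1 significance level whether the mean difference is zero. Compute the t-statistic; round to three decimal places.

H0: μ_d = 0; H1: μ_d ≠ 0 (paired t-test on the differences, two-sided).
t = d̄/(s_d/√n) = -52.7/(83.2/√25) = -3.167
df = n − 1 = 24
Two-sided p-value ≈ 0.004
Since p ≈ 0.004 < α = 0.1, reject H0; the data support H1.

-3.167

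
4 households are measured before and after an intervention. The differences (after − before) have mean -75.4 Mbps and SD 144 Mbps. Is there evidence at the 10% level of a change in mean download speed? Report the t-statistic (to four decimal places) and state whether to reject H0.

H0: μ_d = 0; H1: μ_d ≠ 0 (paired t-test on the differences, two-sided).
t = d̄/(s_d/√n) = -75.4/(144/√4) = -1.0472
df = n − 1 = 3
Two-sided p-value ≈ 0.3719
Since p ≈ 0.3719 > α = 0.1, fail to reject H0; the evidence is not statistically significant.

t = -1.0472; fail to reject H0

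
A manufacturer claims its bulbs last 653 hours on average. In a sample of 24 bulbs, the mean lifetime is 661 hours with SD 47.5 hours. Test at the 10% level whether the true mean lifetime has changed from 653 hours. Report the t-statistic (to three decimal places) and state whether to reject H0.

H0: μ = 653; H1: μ ≠ 653 (one-sample t-test, two-sided).
t = (x̄ − μ₀)/(s/√n) = (661 − 653)/(47.5/√24) = 0.825
df = n − 1 = 23
Two-sided p-value ≈ 0.418
Since p ≈ 0.418 > α = 0.1, fail to reject H0; the evidence is not statistically significant.

t = 0.825; fail to reject H0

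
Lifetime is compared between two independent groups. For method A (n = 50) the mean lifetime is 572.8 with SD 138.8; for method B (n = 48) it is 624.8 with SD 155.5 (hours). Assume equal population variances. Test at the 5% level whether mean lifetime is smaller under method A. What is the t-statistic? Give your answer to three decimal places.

-1.748

Let group 1 = method A, group 2 = method B. H0: μ_1 = μ_2; H1: μ_1 < μ_2 (two-sample pooled-variance t-test, left-tailed).
s_p² = [(50−1)·138.8² + (48−1)·155.5²]/(50+48−2) = 21671.6
t = (572.8 − 624.8)/√[21671.6·(1/50 + 1/48)] = -1.748
df = n₁ + n₂ − 2 = 96
p-value = P(T ≤ -1.748) ≈ 0.042
Since p ≈ 0.042 < α = 0.05, reject H0; the data support H1.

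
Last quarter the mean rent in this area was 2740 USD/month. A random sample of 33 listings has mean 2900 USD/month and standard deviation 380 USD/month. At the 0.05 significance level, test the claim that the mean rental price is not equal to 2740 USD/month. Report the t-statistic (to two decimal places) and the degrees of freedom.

t = 2.42, df = 32

H0: μ = 2740; H1: μ ≠ 2740 (one-sample t-test, two-sided).
t = (x̄ − μ₀)/(s/√n) = (2900 − 2740)/(380/√33) = 2.42
df = n − 1 = 32
Two-sided p-value ≈ 0.0214
Since p ≈ 0.0214 < α = 0.05, reject H0; the data support H1.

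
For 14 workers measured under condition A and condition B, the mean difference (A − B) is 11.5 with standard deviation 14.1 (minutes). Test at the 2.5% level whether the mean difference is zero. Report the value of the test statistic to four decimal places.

H0: μ_d = 0; H1: μ_d ≠ 0 (paired t-test on the differences, two-sided).
t = d̄/(s_d/√n) = 11.5/(14.1/√14) = 3.0517
df = n − 1 = 13
Two-sided p-value ≈ 0.009
Since p ≈ 0.009 < α = 0.025, reject H0; the data support H1.

3.0517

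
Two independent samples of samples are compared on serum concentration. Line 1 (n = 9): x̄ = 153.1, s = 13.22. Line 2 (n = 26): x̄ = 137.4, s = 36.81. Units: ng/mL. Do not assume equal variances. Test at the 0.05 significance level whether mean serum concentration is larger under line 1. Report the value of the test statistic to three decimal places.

Let group 1 = line 1, group 2 = line 2. H0: μ_1 = μ_2; H1: μ_1 > μ_2 (Welch's two-sample t-test, right-tailed).
t = (x̄_1 − x̄_2)/√(s_1²/n_1 + s_2²/n_2) = (153.1 − 137.4)/√(13.22²/9 + 36.81²/26) = 1.856
Welch–Satterthwaite df ≈ 32.85
p-value = P(T ≥ 1.856) ≈ 0.036
Since p ≈ 0.036 < α = 0.05, reject H0; the data support H1.

1.856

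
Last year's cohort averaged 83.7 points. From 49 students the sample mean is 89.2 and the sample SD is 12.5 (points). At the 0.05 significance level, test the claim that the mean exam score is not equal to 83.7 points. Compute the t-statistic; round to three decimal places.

3.080

H0: μ = 83.7; H1: μ ≠ 83.7 (one-sample t-test, two-sided).
t = (x̄ − μ₀)/(s/√n) = (89.2 − 83.7)/(12.5/√49) = 3.080
df = n − 1 = 48
Two-sided p-value ≈ 0.0034
Since p ≈ 0.0034 < α = 0.05, reject H0; the data support H1.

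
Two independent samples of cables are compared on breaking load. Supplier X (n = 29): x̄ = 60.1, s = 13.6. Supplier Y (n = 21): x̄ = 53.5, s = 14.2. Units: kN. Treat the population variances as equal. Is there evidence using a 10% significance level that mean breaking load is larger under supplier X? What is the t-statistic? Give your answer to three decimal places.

Let group 1 = supplier X, group 2 = supplier Y. H0: μ_1 = μ_2; H1: μ_1 > μ_2 (two-sample pooled-variance t-test, right-tailed).
s_p² = [(29−1)·13.6² + (21−1)·14.2²]/(29+21−2) = 191.91
t = (60.1 − 53.5)/√[191.91·(1/29 + 1/21)] = 1.663
df = n₁ + n₂ − 2 = 48
p-value = P(T ≥ 1.663) ≈ 0.0514
Since p ≈ 0.0514 < α = 0.1, reject H0; the data support H1.

1.663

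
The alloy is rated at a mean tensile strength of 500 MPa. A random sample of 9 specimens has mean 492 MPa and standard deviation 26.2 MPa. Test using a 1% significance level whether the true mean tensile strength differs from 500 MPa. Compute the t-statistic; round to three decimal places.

-0.916

H0: μ = 500; H1: μ ≠ 500 (one-sample t-test, two-sided).
t = (x̄ − μ₀)/(s/√n) = (492 − 500)/(26.2/√9) = -0.916
df = n − 1 = 8
Two-sided p-value ≈ 0.3864
Since p ≈ 0.3864 > α = 0.01, fail to reject H0; the evidence is not statistically significant.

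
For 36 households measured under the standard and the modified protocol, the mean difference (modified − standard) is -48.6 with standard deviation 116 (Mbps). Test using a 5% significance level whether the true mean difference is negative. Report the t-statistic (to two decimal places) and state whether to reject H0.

H0: μ_d = 0; H1: μ_d < 0 (paired t-test on the differences, left-tailed).
t = d̄/(s_d/√n) = -48.6/(116/√36) = -2.51
df = n − 1 = 35
p-value = P(T ≤ -2.51) ≈ 0.008
Since p ≈ 0.008 < α = 0.05, reject H0; the data support H1.

t = -2.51; reject H0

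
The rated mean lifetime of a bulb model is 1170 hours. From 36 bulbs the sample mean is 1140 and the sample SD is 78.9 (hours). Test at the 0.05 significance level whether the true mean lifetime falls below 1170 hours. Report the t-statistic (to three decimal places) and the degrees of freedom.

H0: μ = 1170; H1: μ < 1170 (one-sample t-test, left-tailed).
t = (x̄ − μ₀)/(s/√n) = (1140 − 1170)/(78.9/√36) = -2.281
df = n − 1 = 35
p-value = P(T ≤ -2.281) ≈ 0.014
Since p ≈ 0.014 < α = 0.05, reject H0; the evidence is statistically significant.

t = -2.281, df = 35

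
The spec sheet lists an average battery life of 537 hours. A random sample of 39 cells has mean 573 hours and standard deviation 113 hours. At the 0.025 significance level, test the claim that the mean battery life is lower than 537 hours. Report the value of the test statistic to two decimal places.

H0: μ = 537; H1: μ < 537 (one-sample t-test, left-tailed).
t = (x̄ − μ₀)/(s/√n) = (573 − 537)/(113/√39) = 1.99
df = n − 1 = 38
p-value = P(T ≤ 1.99) ≈ 0.9731
Since p ≈ 0.9731 > α = 0.025, fail to reject H0; the evidence is not statistically significant.

1.99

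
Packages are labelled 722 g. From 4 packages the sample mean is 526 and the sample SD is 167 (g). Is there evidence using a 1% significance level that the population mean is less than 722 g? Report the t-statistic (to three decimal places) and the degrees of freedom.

H0: μ = 722; H1: μ < 722 (one-sample t-test, left-tailed).
t = (x̄ − μ₀)/(s/√n) = (526 − 722)/(167/√4) = -2.347
df = n − 1 = 3
p-value = P(T ≤ -2.347) ≈ 0.050
Since p ≈ 0.050 > α = 0.01, fail to reject H0; the evidence is not statistically significant.

t = -2.347, df = 3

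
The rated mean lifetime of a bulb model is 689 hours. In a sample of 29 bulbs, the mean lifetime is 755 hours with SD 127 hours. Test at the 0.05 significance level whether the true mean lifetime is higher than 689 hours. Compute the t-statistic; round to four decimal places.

2.7986

H0: μ = 689; H1: μ > 689 (one-sample t-test, right-tailed).
t = (x̄ − μ₀)/(s/√n) = (755 − 689)/(127/√29) = 2.7986
df = n − 1 = 28
p-value = P(T ≥ 2.7986) ≈ 0.0046
Since p ≈ 0.0046 < α = 0.05, reject H0; the data support H1.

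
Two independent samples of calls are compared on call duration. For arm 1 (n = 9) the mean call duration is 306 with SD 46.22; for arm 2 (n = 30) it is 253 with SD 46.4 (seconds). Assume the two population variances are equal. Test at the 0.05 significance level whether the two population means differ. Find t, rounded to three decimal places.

3.008

Let group 1 = arm 1, group 2 = arm 2. H0: μ_1 = μ_2; H1: μ_1 ≠ μ_2 (two-sample pooled-variance t-test, two-sided).
s_p² = [(9−1)·46.22² + (30−1)·46.4²]/(9+30−2) = 2149.36
t = (306 − 253)/√[2149.36·(1/9 + 1/30)] = 3.008
df = n₁ + n₂ − 2 = 37
Two-sided p-value ≈ 0.005
Since p ≈ 0.005 < α = 0.05, reject H0; the data support H1.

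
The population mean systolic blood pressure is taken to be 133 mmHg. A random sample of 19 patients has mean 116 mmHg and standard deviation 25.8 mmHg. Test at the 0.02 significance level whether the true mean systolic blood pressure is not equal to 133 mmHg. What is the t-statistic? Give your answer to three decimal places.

H0: μ = 133; H1: μ ≠ 133 (one-sample t-test, two-sided).
t = (x̄ − μ₀)/(s/√n) = (116 − 133)/(25.8/√19) = -2.872
df = n − 1 = 18
Two-sided p-value ≈ 0.0101
Since p ≈ 0.0101 < α = 0.02, reject H0; the data support H1.

-2.872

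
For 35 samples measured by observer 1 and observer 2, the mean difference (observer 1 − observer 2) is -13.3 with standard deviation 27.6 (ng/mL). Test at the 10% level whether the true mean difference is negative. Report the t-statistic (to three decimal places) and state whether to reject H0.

H0: μ_d = 0; H1: μ_d < 0 (paired t-test on the differences, left-tailed).
t = d̄/(s_d/√n) = -13.3/(27.6/√35) = -2.851
df = n − 1 = 34
p-value = P(T ≤ -2.851) ≈ 0.004
Since p ≈ 0.004 < α = 0.1, reject H0; the data support H1.

t = -2.851; reject H0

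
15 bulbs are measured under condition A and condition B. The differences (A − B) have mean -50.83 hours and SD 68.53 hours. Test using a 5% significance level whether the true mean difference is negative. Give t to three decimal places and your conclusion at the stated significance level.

t = -2.873; reject H0

H0: μ_d = 0; H1: μ_d < 0 (paired t-test on the differences, left-tailed).
t = d̄/(s_d/√n) = -50.83/(68.53/√15) = -2.873
df = n − 1 = 14
p-value = P(T ≤ -2.873) ≈ 0.0061
Since p ≈ 0.0061 < α = 0.05, reject H0; the data support H1.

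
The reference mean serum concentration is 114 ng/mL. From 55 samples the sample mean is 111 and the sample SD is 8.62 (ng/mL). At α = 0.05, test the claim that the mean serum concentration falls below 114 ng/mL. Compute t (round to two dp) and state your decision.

H0: μ = 114; H1: μ < 114 (one-sample t-test, left-tailed).
t = (x̄ − μ₀)/(s/√n) = (111 − 114)/(8.62/√55) = -2.58
df = n − 1 = 54
p-value = P(T ≤ -2.58) ≈ 0.0063
Since p ≈ 0.0063 < α = 0.05, reject H0; the evidence is statistically significant.

t = -2.58; reject H0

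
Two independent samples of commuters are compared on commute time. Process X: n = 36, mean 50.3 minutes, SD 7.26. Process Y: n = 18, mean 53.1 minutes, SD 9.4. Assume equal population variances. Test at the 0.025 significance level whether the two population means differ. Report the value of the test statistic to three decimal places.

-1.209

Let group 1 = process X, group 2 = process Y. H0: μ_1 = μ_2; H1: μ_1 ≠ μ_2 (two-sample pooled-variance t-test, two-sided).
s_p² = [(36−1)·7.26² + (18−1)·9.4²]/(36+18−2) = 64.3632
t = (50.3 − 53.1)/√[64.3632·(1/36 + 1/18)] = -1.209
df = n₁ + n₂ − 2 = 52
Two-sided p-value ≈ 0.232
Since p ≈ 0.232 > α = 0.025, fail to reject H0; the data do not provide sufficient evidence against H0.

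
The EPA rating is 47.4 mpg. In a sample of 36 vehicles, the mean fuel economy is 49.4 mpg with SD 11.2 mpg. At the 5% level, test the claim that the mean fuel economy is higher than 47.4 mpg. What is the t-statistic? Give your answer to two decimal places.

1.07

H0: μ = 47.4; H1: μ > 47.4 (one-sample t-test, right-tailed).
t = (x̄ − μ₀)/(s/√n) = (49.4 − 47.4)/(11.2/√36) = 1.07
df = n − 1 = 35
p-value = P(T ≥ 1.07) ≈ 0.146
Since p ≈ 0.146 > α = 0.05, fail to reject H0; the data do not provide sufficient evidence against H0.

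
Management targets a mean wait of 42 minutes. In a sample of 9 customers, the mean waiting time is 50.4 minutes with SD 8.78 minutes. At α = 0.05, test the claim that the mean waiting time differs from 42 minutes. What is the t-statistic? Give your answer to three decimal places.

H0: μ = 42; H1: μ ≠ 42 (one-sample t-test, two-sided).
t = (x̄ − μ₀)/(s/√n) = (50.4 − 42)/(8.78/√9) = 2.870
df = n − 1 = 8
Two-sided p-value ≈ 0.021
Since p ≈ 0.021 < α = 0.05, reject H0; the evidence is statistically significant.

2.870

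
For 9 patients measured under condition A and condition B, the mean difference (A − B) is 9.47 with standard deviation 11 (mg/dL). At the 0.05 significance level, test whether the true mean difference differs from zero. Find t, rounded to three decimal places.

2.583

H0: μ_d = 0; H1: μ_d ≠ 0 (paired t-test on the differences, two-sided).
t = d̄/(s_d/√n) = 9.47/(11/√9) = 2.583
df = n − 1 = 8
Two-sided p-value ≈ 0.0325
Since p ≈ 0.0325 < α = 0.05, reject H0; the data support H1.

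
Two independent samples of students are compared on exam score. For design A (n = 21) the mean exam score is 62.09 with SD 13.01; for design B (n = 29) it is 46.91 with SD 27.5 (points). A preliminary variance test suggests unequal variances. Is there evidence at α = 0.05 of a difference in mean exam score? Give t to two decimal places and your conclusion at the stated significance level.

Let group 1 = design A, group 2 = design B. H0: μ_1 = μ_2; H1: μ_1 ≠ μ_2 (Welch's two-sample t-test, two-sided).
t = (x̄_1 − x̄_2)/√(s_1²/n_1 + s_2²/n_2) = (62.09 − 46.91)/√(13.01²/21 + 27.5²/29) = 2.60
Welch–Satterthwaite df ≈ 42.32
Two-sided p-value ≈ 0.013
Since p ≈ 0.013 < α = 0.05, reject H0; the evidence is statistically significant.

t = 2.60; reject H0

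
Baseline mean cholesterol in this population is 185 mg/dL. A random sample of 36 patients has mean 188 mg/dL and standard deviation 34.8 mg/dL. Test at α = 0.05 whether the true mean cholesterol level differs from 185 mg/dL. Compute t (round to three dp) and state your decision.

H0: μ = 185; H1: μ ≠ 185 (one-sample t-test, two-sided).
t = (x̄ − μ₀)/(s/√n) = (188 − 185)/(34.8/√36) = 0.517
df = n − 1 = 35
Two-sided p-value ≈ 0.608
Since p ≈ 0.608 > α = 0.05, fail to reject H0; the evidence is not statistically significant.

t = 0.517; fail to reject H0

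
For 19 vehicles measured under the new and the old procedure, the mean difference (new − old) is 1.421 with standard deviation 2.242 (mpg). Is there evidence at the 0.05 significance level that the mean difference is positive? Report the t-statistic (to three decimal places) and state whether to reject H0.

t = 2.763; reject H0

H0: μ_d = 0; H1: μ_d > 0 (paired t-test on the differences, right-tailed).
t = d̄/(s_d/√n) = 1.421/(2.242/√19) = 2.763
df = n − 1 = 18
p-value = P(T ≥ 2.763) ≈ 0.006
Since p ≈ 0.006 < α = 0.05, reject H0; the data support H1.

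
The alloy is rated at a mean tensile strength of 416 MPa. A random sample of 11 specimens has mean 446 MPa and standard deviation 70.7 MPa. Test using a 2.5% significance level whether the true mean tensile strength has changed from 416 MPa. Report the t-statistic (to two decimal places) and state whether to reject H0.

t = 1.41; fail to reject H0

H0: μ = 416; H1: μ ≠ 416 (one-sample t-test, two-sided).
t = (x̄ − μ₀)/(s/√n) = (446 − 416)/(70.7/√11) = 1.41
df = n − 1 = 10
Two-sided p-value ≈ 0.190
Since p ≈ 0.190 > α = 0.025, fail to reject H0; the data do not provide sufficient evidence against H0.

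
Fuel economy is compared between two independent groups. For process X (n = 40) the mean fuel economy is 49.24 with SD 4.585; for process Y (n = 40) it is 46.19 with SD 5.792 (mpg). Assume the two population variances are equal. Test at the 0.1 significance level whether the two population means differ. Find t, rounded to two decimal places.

Let group 1 = process X, group 2 = process Y. H0: μ_1 = μ_2; H1: μ_1 ≠ μ_2 (two-sample pooled-variance t-test, two-sided).
s_p² = [(40−1)·4.585² + (40−1)·5.792²]/(40+40−2) = 27.2847
t = (49.24 − 46.19)/√[27.2847·(1/40 + 1/40)] = 2.61
df = n₁ + n₂ − 2 = 78
Two-sided p-value ≈ 0.0108
Since p ≈ 0.0108 < α = 0.1, reject H0; the evidence is statistically significant.

2.61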